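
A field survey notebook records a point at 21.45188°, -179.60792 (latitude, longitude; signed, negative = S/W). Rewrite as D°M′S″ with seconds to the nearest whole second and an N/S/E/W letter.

21°27′7″ N, 179°36′29″ W

Lat: 0.451880° → 27.11280′; 0.11280 × 60 = 6.77″
Longitude is negative → W; |value| = 179.607920
Longitude: whole degrees 179; 36.47520′ → 36′ and 28.51″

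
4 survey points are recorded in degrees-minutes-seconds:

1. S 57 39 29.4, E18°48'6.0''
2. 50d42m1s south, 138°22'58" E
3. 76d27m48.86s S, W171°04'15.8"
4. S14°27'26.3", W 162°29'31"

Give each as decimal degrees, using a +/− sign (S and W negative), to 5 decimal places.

1. -57.65817, 18.80167
2. -50.70028, 138.38278
3. -76.46357, -171.07106
4. -14.45731, -162.49194

Point 1:
  Latitude: 57° + 39/60 + 29.4/3600 = 57 + 0.650000 + 0.008167 = 57.658167
  S ⇒ negate
  Longitude: 18° + 48/60 + 6/3600 = 18 + 0.800000 + 0.001667 = 18.801667
  E → positive
Point 2:
  Latitude: 50 + 42/60 + 1/3600 = 50.700278
  hemisphere S, so the sign is −
  λ: 138° + 22/60 + 58/3600 = 138 + 0.366667 + 0.016111 = 138.382778
  E ⇒ keep positive
Point 3:
  Latitude: 27′ + 48.86″ = 27.81433′; 76 + 27.81433/60 = 76.463572
  S → negative
  Lon: 171 + 4/60 + 15.8/3600 = 171.071056
  hemisphere W, so the sign is −
Point 4:
  Lat: 14 + 27/60 + 26.3/3600 = 14.457306
  S → negative
  Longitude: 29′ + 31″ = 29.51667′; 162 + 29.51667/60 = 162.491944
  W ⇒ negate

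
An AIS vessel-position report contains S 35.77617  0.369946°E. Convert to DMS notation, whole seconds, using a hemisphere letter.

35°46′34″ S, 0°22′12″ E

φ: 0.776170° → 46.57020′; 0.57020 × 60 = 34.21″
λ: 0.369946° → 22.19676′; 0.19676 × 60 = 11.81″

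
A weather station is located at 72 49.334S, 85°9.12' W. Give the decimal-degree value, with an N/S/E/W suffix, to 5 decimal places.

Latitude: 72 + 49.334/60 = 72.822233
Lon: 85 + 9.12/60 = 85.152000

72.82223° S, 85.15200° W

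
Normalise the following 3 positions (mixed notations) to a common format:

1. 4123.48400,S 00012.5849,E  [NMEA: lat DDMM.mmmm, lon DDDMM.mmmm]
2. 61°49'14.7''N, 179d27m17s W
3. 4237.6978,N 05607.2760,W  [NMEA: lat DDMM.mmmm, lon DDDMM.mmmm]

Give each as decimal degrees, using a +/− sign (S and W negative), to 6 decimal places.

Point 1:
  Lat: split at 2 digits → 41° and 23.484′; 41 + 23.484/60 = 41.3914000
  hemisphere S, so the sign is −
  λ: split at 3 digits → 000° and 12.5849′; 0 + 12.5849/60 = 0.2097483
  E ⇒ keep positive
Point 2:
  Latitude: 61° + 49/60 + 14.7/3600 = 61 + 0.816667 + 0.004083 = 61.8207500
  N → positive
  Lon: 179 + 27/60 + 17/3600 = 179.4547222
  W → negative
Point 3:
  Latitude: split at 2 digits → 42° and 37.6978′; 42 + 37.6978/60 = 42.6282967
  N → positive
  Longitude: degrees = first 3 digits = 56, minutes = 7.276; 56 + 7.276/60 = 56.1212667
  hemisphere W, so the sign is −

1. -41.391400, 0.209748
2. 61.820750, -179.454722
3. 42.628297, -56.121267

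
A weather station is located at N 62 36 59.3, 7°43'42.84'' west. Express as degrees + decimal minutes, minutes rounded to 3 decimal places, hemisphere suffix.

Latitude: seconds/60 = 0.98833; minutes = 36 + 0.98833 = 36.98833
λ: 43 + 42.84/60 = 43.71400′

62° 36.988′ N, 7° 43.714′ W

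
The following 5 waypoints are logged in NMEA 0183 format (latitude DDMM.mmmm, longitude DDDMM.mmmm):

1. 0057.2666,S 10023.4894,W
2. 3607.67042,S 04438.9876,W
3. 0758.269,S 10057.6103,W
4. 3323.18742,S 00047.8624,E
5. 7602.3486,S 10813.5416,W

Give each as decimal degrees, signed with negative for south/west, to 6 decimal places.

Point 1:
  Latitude: degrees = first 2 digits = 0, minutes = 57.2666; 0 + 57.2666/60 = 0.9544433
  S → negative
  Lon: degrees = first 3 digits = 100, minutes = 23.4894; 100 + 23.4894/60 = 100.3914900
  W ⇒ negate
Point 2:
  φ: split at 2 digits → 36° and 7.67042′; 36 + 7.67042/60 = 36.1278403
  S ⇒ negate
  λ: split at 3 digits → 044° and 38.9876′; 44 + 38.9876/60 = 44.6497933
  W → negative
Point 3:
  φ: split at 2 digits → 07° and 58.269′; 7 + 58.269/60 = 7.9711500
  S → negative
  Longitude: degrees = first 3 digits = 100, minutes = 57.6103; 100 + 57.6103/60 = 100.9601717
  W ⇒ negate
Point 4:
  Latitude: degrees = first 2 digits = 33, minutes = 23.18742; 33 + 23.18742/60 = 33.3864570
  S ⇒ negate
  Lon: split at 3 digits → 000° and 47.8624′; 0 + 47.8624/60 = 0.7977067
  E → positive
Point 5:
  Latitude: split at 2 digits → 76° and 2.3486′; 76 + 2.3486/60 = 76.0391433
  S ⇒ negate
  Lon: split at 3 digits → 108° and 13.5416′; 108 + 13.5416/60 = 108.2256933
  hemisphere W, so the sign is −

1. -0.954443, -100.391490
2. -36.127840, -44.649793
3. -7.971150, -100.960172
4. -33.386457, 0.797707
5. -76.039143, -108.225693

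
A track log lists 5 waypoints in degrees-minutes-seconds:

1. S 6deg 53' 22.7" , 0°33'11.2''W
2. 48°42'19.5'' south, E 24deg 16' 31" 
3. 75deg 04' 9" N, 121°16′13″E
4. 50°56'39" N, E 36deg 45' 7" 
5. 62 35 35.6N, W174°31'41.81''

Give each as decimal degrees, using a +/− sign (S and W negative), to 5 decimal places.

1. -6.88964, -0.55311
2. -48.70542, 24.27528
3. 75.06917, 121.27028
4. 50.94417, 36.75194
5. 62.59322, -174.52828

Point 1:
  Lat: 53′ + 22.7″ = 53.37833′; 6 + 53.37833/60 = 6.889639
  S → negative
  Lon: 0° + 33/60 + 11.2/3600 = 0 + 0.550000 + 0.003111 = 0.553111
  W → negative
Point 2:
  φ: 42′ + 19.5″ = 42.32500′; 48 + 42.32500/60 = 48.705417
  S ⇒ negate
  Longitude: 24° + 16/60 + 31/3600 = 24 + 0.266667 + 0.008611 = 24.275278
  E ⇒ keep positive
Point 3:
  Lat: 75 + 4/60 + 9/3600 = 75.069167
  N ⇒ keep positive
  Lon: 121 + 16/60 + 13/3600 = 121.270278
  E ⇒ keep positive
Point 4:
  φ: 50 + 56/60 + 39/3600 = 50.944167
  N ⇒ keep positive
  Lon: 36 + 45/60 + 7/3600 = 36.751944
  E → positive
Point 5:
  Latitude: 35′ + 35.6″ = 35.59333′; 62 + 35.59333/60 = 62.593222
  N ⇒ keep positive
  Longitude: 31′ + 41.81″ = 31.69683′; 174 + 31.69683/60 = 174.528281
  W ⇒ negate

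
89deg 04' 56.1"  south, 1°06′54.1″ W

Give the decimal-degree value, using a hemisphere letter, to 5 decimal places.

89.08225° S, 1.11503° W

Lat: 89° + 4/60 + 56.1/3600 = 89 + 0.066667 + 0.015583 = 89.082250
Longitude: 1 + 6/60 + 54.1/3600 = 1.115028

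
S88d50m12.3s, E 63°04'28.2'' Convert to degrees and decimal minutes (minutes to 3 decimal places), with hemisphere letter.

88° 50.205′ S, 63° 4.470′ E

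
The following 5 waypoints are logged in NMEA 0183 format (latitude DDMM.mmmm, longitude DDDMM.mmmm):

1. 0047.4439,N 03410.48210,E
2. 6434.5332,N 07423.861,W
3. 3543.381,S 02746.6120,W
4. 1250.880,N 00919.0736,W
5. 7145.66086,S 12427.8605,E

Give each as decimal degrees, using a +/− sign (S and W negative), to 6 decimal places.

Point 1:
  Lat: degrees = first 2 digits = 0, minutes = 47.4439; 0 + 47.4439/60 = 0.7907317
  N ⇒ keep positive
  Lon: split at 3 digits → 034° and 10.4821′; 34 + 10.4821/60 = 34.1747017
  E ⇒ keep positive
Point 2:
  Lat: degrees = first 2 digits = 64, minutes = 34.5332; 64 + 34.5332/60 = 64.5755533
  N → positive
  Lon: degrees = first 3 digits = 74, minutes = 23.861; 74 + 23.861/60 = 74.3976833
  W → negative
Point 3:
  Lat: split at 2 digits → 35° and 43.381′; 35 + 43.381/60 = 35.7230167
  hemisphere S, so the sign is −
  Longitude: degrees = first 3 digits = 27, minutes = 46.612; 27 + 46.612/60 = 27.7768667
  W ⇒ negate
Point 4:
  Lat: degrees = first 2 digits = 12, minutes = 50.88; 12 + 50.88/60 = 12.8480000
  N ⇒ keep positive
  Lon: split at 3 digits → 009° and 19.0736′; 9 + 19.0736/60 = 9.3178933
  hemisphere W, so the sign is −
Point 5:
  Latitude: split at 2 digits → 71° and 45.66086′; 71 + 45.66086/60 = 71.7610143
  S → negative
  Longitude: split at 3 digits → 124° and 27.8605′; 124 + 27.8605/60 = 124.4643417
  E → positive

1. 0.790732, 34.174702
2. 64.575553, -74.397683
3. -35.723017, -27.776867
4. 12.848000, -9.317893
5. -71.761014, 124.464342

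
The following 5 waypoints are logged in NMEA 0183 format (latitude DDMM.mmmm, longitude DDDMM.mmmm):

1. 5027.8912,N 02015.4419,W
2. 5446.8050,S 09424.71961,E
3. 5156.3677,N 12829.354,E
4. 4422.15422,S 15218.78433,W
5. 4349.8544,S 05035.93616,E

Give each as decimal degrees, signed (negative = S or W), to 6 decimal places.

1. 50.464853, -20.257365
2. -54.780083, 94.411994
3. 51.939462, 128.489233
4. -44.369237, -152.313072
5. -43.830907, 50.598936

Point 1:
  Lat: degrees = first 2 digits = 50, minutes = 27.8912; 50 + 27.8912/60 = 50.4648533
  N → positive
  Lon: split at 3 digits → 020° and 15.4419′; 20 + 15.4419/60 = 20.2573650
  W → negative
Point 2:
  Latitude: degrees = first 2 digits = 54, minutes = 46.805; 54 + 46.805/60 = 54.7800833
  S → negative
  Lon: split at 3 digits → 094° and 24.71961′; 94 + 24.71961/60 = 94.4119935
  E ⇒ keep positive
Point 3:
  φ: degrees = first 2 digits = 51, minutes = 56.3677; 51 + 56.3677/60 = 51.9394617
  N → positive
  Longitude: degrees = first 3 digits = 128, minutes = 29.354; 128 + 29.354/60 = 128.4892333
  E ⇒ keep positive
Point 4:
  Lat: split at 2 digits → 44° and 22.15422′; 44 + 22.15422/60 = 44.3692370
  S ⇒ negate
  λ: degrees = first 3 digits = 152, minutes = 18.78433; 152 + 18.78433/60 = 152.3130722
  hemisphere W, so the sign is −
Point 5:
  φ: split at 2 digits → 43° and 49.8544′; 43 + 49.8544/60 = 43.8309067
  hemisphere S, so the sign is −
  Lon: split at 3 digits → 050° and 35.93616′; 50 + 35.93616/60 = 50.5989360
  E ⇒ keep positive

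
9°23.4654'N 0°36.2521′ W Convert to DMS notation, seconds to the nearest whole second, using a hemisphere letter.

9°23′28″ N, 0°36′15″ W

Latitude: 23.46540′ → 23′ and 0.46540 × 60 = 27.92″
Lon: 36.25210′ → 36′ and 0.25210 × 60 = 15.13″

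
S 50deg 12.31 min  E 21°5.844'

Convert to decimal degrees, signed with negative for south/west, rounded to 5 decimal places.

φ: 50 + 12.31/60 = 50.205167
S → negative
λ: 5.844′ = 0.097400°; total 21.097400
E ⇒ keep positive

-50.20517, 21.09740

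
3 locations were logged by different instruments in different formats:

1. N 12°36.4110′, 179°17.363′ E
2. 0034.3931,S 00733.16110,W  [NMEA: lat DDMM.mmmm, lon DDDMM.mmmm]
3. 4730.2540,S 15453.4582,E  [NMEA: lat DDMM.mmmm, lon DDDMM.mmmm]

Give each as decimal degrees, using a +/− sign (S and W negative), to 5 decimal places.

1. 12.60685, 179.28938
2. -0.57322, -7.55269
3. -47.50423, 154.89097

Point 1:
  Lat: 12 + 36.411/60 = 12.606850
  N → positive
  Longitude: 17.363′ = 0.289383°; total 179.289383
  E ⇒ keep positive
Point 2:
  φ: degrees = first 2 digits = 0, minutes = 34.3931; 0 + 34.3931/60 = 0.573218
  hemisphere S, so the sign is −
  Lon: degrees = first 3 digits = 7, minutes = 33.1611; 7 + 33.1611/60 = 7.552685
  hemisphere W, so the sign is −
Point 3:
  φ: split at 2 digits → 47° and 30.254′; 47 + 30.254/60 = 47.504233
  S ⇒ negate
  Longitude: degrees = first 3 digits = 154, minutes = 53.4582; 154 + 53.4582/60 = 154.890970
  E → positive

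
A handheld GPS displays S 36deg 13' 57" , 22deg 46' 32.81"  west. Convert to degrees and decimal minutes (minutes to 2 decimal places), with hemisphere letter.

36° 13.95′ S, 22° 46.55′ W

Lat: seconds/60 = 0.95000; minutes = 13 + 0.95000 = 13.9500
Lon: 46 + 32.81/60 = 46.5468′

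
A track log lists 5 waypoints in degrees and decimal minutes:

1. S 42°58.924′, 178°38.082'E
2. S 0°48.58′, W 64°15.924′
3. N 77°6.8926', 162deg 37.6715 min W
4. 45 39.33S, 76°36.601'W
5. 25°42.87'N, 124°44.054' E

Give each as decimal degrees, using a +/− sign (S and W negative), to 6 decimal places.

1. -42.982067, 178.634700
2. -0.809667, -64.265400
3. 77.114877, -162.627858
4. -45.655500, -76.610017
5. 25.714500, 124.734233

Point 1:
  Latitude: 42 + 58.924/60 = 42.9820667
  S → negative
  Lon: 178 + 38.082/60 = 178.6347000
  E → positive
Point 2:
  Lat: 48.58′ = 0.809667°; total 0.8096667
  S ⇒ negate
  λ: 15.924′ = 0.265400°; total 64.2654000
  W → negative
Point 3:
  Latitude: 77 + 6.8926/60 = 77.1148767
  N ⇒ keep positive
  Longitude: 37.6715′ = 0.627858°; total 162.6278583
  W ⇒ negate
Point 4:
  φ: 45 + 39.33/60 = 45.6555000
  hemisphere S, so the sign is −
  Lon: 36.601′ = 0.610017°; total 76.6100167
  W ⇒ negate
Point 5:
  φ: 25 + 42.87/60 = 25.7145000
  N → positive
  λ: 124 + 44.054/60 = 124.7342333
  E → positive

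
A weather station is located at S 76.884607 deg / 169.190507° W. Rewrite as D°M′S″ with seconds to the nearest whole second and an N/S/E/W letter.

76°53′5″ S, 169°11′26″ W

Latitude: 0.884607 × 60 = 53.07642′ → 53′, remainder × 60 = 4.59″
λ: whole degrees 169; 11.43042′ → 11′ and 25.83″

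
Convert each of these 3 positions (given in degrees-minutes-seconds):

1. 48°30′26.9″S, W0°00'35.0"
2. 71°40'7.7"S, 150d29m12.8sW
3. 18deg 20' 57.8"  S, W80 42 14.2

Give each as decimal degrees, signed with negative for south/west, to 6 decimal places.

Point 1:
  Latitude: 48 + 30/60 + 26.9/3600 = 48.5074722
  hemisphere S, so the sign is −
  Longitude: 0° + 0/60 + 35/3600 = 0 + 0.000000 + 0.009722 = 0.0097222
  W → negative
Point 2:
  φ: 71° + 40/60 + 7.7/3600 = 71 + 0.666667 + 0.002139 = 71.6688056
  S ⇒ negate
  Lon: 150° + 29/60 + 12.8/3600 = 150 + 0.483333 + 0.003556 = 150.4868889
  hemisphere W, so the sign is −
Point 3:
  Lat: 20′ + 57.8″ = 20.96333′; 18 + 20.96333/60 = 18.3493889
  S ⇒ negate
  λ: 80° + 42/60 + 14.2/3600 = 80 + 0.700000 + 0.003944 = 80.7039444
  W ⇒ negate

1. -48.507472, -0.009722
2. -71.668806, -150.486889
3. -18.349389, -80.703944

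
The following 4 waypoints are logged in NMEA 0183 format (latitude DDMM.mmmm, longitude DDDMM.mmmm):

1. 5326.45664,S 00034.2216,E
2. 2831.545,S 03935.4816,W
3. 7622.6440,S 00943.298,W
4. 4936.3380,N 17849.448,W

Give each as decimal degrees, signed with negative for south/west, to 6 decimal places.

Point 1:
  φ: split at 2 digits → 53° and 26.45664′; 53 + 26.45664/60 = 53.4409440
  S → negative
  Lon: split at 3 digits → 000° and 34.2216′; 0 + 34.2216/60 = 0.5703600
  E ⇒ keep positive
Point 2:
  Lat: degrees = first 2 digits = 28, minutes = 31.545; 28 + 31.545/60 = 28.5257500
  S ⇒ negate
  Longitude: degrees = first 3 digits = 39, minutes = 35.4816; 39 + 35.4816/60 = 39.5913600
  hemisphere W, so the sign is −
Point 3:
  Lat: split at 2 digits → 76° and 22.644′; 76 + 22.644/60 = 76.3774000
  S ⇒ negate
  Longitude: split at 3 digits → 009° and 43.298′; 9 + 43.298/60 = 9.7216333
  W → negative
Point 4:
  φ: split at 2 digits → 49° and 36.338′; 49 + 36.338/60 = 49.6056333
  N ⇒ keep positive
  Longitude: split at 3 digits → 178° and 49.448′; 178 + 49.448/60 = 178.8241333
  W ⇒ negate

1. -53.440944, 0.570360
2. -28.525750, -39.591360
3. -76.377400, -9.721633
4. 49.605633, -178.824133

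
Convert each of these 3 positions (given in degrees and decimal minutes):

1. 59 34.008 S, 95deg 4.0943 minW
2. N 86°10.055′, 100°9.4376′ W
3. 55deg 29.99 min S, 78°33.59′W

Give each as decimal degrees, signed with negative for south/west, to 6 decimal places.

1. -59.566800, -95.068238
2. 86.167583, -100.157293
3. -55.499833, -78.559833

Point 1:
  Lat: 34.008′ = 0.566800°; total 59.5668000
  hemisphere S, so the sign is −
  Lon: 4.0943′ = 0.068238°; total 95.0682383
  W → negative
Point 2:
  φ: 10.055′ = 0.167583°; total 86.1675833
  N → positive
  Lon: 100 + 9.4376/60 = 100.1572933
  hemisphere W, so the sign is −
Point 3:
  Latitude: 29.99′ = 0.499833°; total 55.4998333
  S ⇒ negate
  λ: 33.59′ = 0.559833°; total 78.5598333
  W ⇒ negate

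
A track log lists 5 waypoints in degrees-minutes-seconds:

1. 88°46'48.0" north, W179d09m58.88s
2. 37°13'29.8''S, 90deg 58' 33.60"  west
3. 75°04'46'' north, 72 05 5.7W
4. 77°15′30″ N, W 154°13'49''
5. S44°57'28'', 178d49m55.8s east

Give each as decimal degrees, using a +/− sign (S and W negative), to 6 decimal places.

1. 88.780000, -179.166356
2. -37.224944, -90.976000
3. 75.079444, -72.084917
4. 77.258333, -154.230278
5. -44.957778, 178.832167

Point 1:
  Latitude: 46′ + 48″ = 46.80000′; 88 + 46.80000/60 = 88.7800000
  N → positive
  Lon: 179° + 9/60 + 58.88/3600 = 179 + 0.150000 + 0.016356 = 179.1663556
  W → negative
Point 2:
  Latitude: 13′ + 29.8″ = 13.49667′; 37 + 13.49667/60 = 37.2249444
  hemisphere S, so the sign is −
  Lon: 90 + 58/60 + 33.6/3600 = 90.9760000
  W → negative
Point 3:
  Latitude: 4′ + 46″ = 4.76667′; 75 + 4.76667/60 = 75.0794444
  N ⇒ keep positive
  Lon: 72° + 5/60 + 5.7/3600 = 72 + 0.083333 + 0.001583 = 72.0849167
  W → negative
Point 4:
  Latitude: 77 + 15/60 + 30/3600 = 77.2583333
  N → positive
  Longitude: 154 + 13/60 + 49/3600 = 154.2302778
  W → negative
Point 5:
  φ: 57′ + 28″ = 57.46667′; 44 + 57.46667/60 = 44.9577778
  hemisphere S, so the sign is −
  λ: 178 + 49/60 + 55.8/3600 = 178.8321667
  E ⇒ keep positive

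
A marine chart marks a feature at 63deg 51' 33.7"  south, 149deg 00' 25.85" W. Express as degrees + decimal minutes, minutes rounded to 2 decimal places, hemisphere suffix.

φ: seconds/60 = 0.56167; minutes = 51 + 0.56167 = 51.5617
Lon: seconds/60 = 0.43083; minutes = 0 + 0.43083 = 0.4308

63° 51.56′ S, 149° 0.43′ W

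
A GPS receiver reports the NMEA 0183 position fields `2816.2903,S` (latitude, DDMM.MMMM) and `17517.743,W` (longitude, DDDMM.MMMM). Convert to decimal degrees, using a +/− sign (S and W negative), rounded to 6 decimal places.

φ: split at 2 digits → 28° and 16.2903′; 28 + 16.2903/60 = 28.2715050
S ⇒ negate
λ: split at 3 digits → 175° and 17.743′; 175 + 17.743/60 = 175.2957167
W ⇒ negate

-28.271505, -175.295717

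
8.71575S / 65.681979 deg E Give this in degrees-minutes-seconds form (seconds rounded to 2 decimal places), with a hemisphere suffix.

Lat: whole degrees 8; 42.94500′ → 42′ and 56.7000″
Longitude: whole degrees 65; 40.91874′ → 40′ and 55.1244″

8°42′56.70″ S, 65°40′55.12″ E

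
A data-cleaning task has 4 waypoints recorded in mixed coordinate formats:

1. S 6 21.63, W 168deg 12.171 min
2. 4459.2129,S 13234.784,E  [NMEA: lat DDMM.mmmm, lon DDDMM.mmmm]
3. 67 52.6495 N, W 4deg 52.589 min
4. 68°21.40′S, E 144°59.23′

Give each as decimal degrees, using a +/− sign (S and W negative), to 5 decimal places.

Point 1:
  Lat: 21.63′ = 0.360500°; total 6.360500
  S → negative
  Longitude: 12.171′ = 0.202850°; total 168.202850
  W → negative
Point 2:
  Latitude: degrees = first 2 digits = 44, minutes = 59.2129; 44 + 59.2129/60 = 44.986882
  hemisphere S, so the sign is −
  λ: degrees = first 3 digits = 132, minutes = 34.784; 132 + 34.784/60 = 132.579733
  E → positive
Point 3:
  Latitude: 67 + 52.6495/60 = 67.877492
  N ⇒ keep positive
  Lon: 52.589′ = 0.876483°; total 4.876483
  W ⇒ negate
Point 4:
  Lat: 68 + 21.4/60 = 68.356667
  S → negative
  λ: 59.23′ = 0.987167°; total 144.987167
  E ⇒ keep positive

1. -6.36050, -168.20285
2. -44.98688, 132.57973
3. 67.87749, -4.87648
4. -68.35667, 144.98717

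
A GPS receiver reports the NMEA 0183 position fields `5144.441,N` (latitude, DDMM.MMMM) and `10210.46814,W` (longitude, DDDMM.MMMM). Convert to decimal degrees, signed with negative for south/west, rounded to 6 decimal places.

51.740683, -102.174469

φ: degrees = first 2 digits = 51, minutes = 44.441; 51 + 44.441/60 = 51.7406833
N → positive
Longitude: degrees = first 3 digits = 102, minutes = 10.46814; 102 + 10.46814/60 = 102.1744690
W ⇒ negate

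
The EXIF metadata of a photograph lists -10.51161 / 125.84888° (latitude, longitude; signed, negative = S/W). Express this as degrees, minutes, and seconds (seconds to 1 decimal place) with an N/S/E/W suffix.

10°30′41.8″ S, 125°50′56.0″ E

Latitude is negative → S; |value| = 10.511610
φ: 0.511610° → 30.69660′; 0.69660 × 60 = 41.796″
Lon: 0.848880 × 60 = 50.93280′ → 50′, remainder × 60 = 55.968″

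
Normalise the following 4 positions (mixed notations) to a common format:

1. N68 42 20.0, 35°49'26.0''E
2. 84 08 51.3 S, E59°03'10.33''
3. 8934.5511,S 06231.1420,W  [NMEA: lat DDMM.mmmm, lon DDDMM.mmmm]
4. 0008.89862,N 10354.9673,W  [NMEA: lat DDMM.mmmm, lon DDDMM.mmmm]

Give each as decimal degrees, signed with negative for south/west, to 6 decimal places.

1. 68.705556, 35.823889
2. -84.147583, 59.052869
3. -89.575852, -62.519033
4. 0.148310, -103.916122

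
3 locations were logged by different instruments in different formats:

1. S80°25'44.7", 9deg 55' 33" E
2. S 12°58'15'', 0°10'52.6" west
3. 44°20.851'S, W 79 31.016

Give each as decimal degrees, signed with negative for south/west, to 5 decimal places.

Point 1:
  Lat: 25′ + 44.7″ = 25.74500′; 80 + 25.74500/60 = 80.429083
  S → negative
  λ: 9 + 55/60 + 33/3600 = 9.925833
  E → positive
Point 2:
  φ: 12° + 58/60 + 15/3600 = 12 + 0.966667 + 0.004167 = 12.970833
  S ⇒ negate
  Longitude: 0° + 10/60 + 52.6/3600 = 0 + 0.166667 + 0.014611 = 0.181278
  W ⇒ negate
Point 3:
  Lat: 20.851′ = 0.347517°; total 44.347517
  S ⇒ negate
  Lon: 79 + 31.016/60 = 79.516933
  W ⇒ negate

1. -80.42908, 9.92583
2. -12.97083, -0.18128
3. -44.34752, -79.51693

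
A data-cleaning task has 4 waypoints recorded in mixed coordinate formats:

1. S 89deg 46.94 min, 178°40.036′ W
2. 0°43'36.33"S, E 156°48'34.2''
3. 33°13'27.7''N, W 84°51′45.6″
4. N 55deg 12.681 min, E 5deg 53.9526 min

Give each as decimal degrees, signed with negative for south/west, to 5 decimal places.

1. -89.78233, -178.66727
2. -0.72676, 156.80950
3. 33.22436, -84.86267
4. 55.21135, 5.89921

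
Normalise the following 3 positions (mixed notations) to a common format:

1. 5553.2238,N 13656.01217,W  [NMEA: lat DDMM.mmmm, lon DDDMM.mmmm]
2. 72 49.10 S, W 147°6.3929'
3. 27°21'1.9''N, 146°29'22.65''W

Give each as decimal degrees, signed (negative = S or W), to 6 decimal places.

Point 1:
  Latitude: split at 2 digits → 55° and 53.2238′; 55 + 53.2238/60 = 55.8870633
  N → positive
  Lon: split at 3 digits → 136° and 56.01217′; 136 + 56.01217/60 = 136.9335362
  W ⇒ negate
Point 2:
  Latitude: 72 + 49.1/60 = 72.8183333
  S → negative
  Longitude: 6.3929′ = 0.106548°; total 147.1065483
  W → negative
Point 3:
  Lat: 21′ + 1.9″ = 21.03167′; 27 + 21.03167/60 = 27.3505278
  N ⇒ keep positive
  Longitude: 29′ + 22.65″ = 29.37750′; 146 + 29.37750/60 = 146.4896250
  hemisphere W, so the sign is −

1. 55.887063, -136.933536
2. -72.818333, -147.106548
3. 27.350528, -146.489625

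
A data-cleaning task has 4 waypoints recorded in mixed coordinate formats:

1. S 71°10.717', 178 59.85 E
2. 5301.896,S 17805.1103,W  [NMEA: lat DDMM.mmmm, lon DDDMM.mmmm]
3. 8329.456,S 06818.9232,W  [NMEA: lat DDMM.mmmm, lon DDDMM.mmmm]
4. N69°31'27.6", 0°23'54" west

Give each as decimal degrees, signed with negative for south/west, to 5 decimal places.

1. -71.17862, 178.99750
2. -53.03160, -178.08517
3. -83.49093, -68.31539
4. 69.52433, -0.39833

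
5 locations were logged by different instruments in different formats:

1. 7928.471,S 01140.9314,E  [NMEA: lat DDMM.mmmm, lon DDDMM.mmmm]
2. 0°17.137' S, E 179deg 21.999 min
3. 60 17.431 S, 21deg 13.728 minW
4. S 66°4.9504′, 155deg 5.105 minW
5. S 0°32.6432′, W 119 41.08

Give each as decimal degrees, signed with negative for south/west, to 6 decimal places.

Point 1:
  Latitude: split at 2 digits → 79° and 28.471′; 79 + 28.471/60 = 79.4745167
  S → negative
  Longitude: split at 3 digits → 011° and 40.9314′; 11 + 40.9314/60 = 11.6821900
  E ⇒ keep positive
Point 2:
  Lat: 0 + 17.137/60 = 0.2856167
  S ⇒ negate
  λ: 21.999′ = 0.366650°; total 179.3666500
  E → positive
Point 3:
  φ: 17.431′ = 0.290517°; total 60.2905167
  S → negative
  Longitude: 21 + 13.728/60 = 21.2288000
  W → negative
Point 4:
  Lat: 4.9504′ = 0.082507°; total 66.0825067
  hemisphere S, so the sign is −
  λ: 5.105′ = 0.085083°; total 155.0850833
  hemisphere W, so the sign is −
Point 5:
  Lat: 32.6432′ = 0.544053°; total 0.5440533
  S → negative
  λ: 41.08′ = 0.684667°; total 119.6846667
  hemisphere W, so the sign is −

1. -79.474517, 11.682190
2. -0.285617, 179.366650
3. -60.290517, -21.228800
4. -66.082507, -155.085083
5. -0.544053, -119.684667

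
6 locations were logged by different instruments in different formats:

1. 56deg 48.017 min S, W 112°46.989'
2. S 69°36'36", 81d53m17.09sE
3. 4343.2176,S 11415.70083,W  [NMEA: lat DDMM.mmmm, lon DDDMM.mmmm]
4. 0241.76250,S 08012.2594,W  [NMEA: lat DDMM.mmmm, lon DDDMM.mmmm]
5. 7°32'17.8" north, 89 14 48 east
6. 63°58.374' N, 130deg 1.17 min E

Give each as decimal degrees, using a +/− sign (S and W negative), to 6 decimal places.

1. -56.800283, -112.783150
2. -69.610000, 81.888081
3. -43.720293, -114.261681
4. -2.696042, -80.204323
5. 7.538278, 89.246667
6. 63.972900, 130.019500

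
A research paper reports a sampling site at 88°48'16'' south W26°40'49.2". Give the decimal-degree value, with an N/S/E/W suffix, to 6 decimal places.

88.804444° S, 26.680333° W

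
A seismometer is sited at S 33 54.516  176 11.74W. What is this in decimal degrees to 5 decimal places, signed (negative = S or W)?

-33.90860, -176.19567

φ: 33 + 54.516/60 = 33.908600
S → negative
λ: 11.74′ = 0.195667°; total 176.195667
hemisphere W, so the sign is −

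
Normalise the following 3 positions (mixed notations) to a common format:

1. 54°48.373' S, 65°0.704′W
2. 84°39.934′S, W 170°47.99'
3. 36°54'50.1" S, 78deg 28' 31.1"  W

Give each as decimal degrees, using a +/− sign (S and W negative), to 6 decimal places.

1. -54.806217, -65.011733
2. -84.665567, -170.799833
3. -36.913917, -78.475306

Point 1:
  φ: 54 + 48.373/60 = 54.8062167
  S ⇒ negate
  λ: 0.704′ = 0.011733°; total 65.0117333
  W → negative
Point 2:
  Latitude: 84 + 39.934/60 = 84.6655667
  S ⇒ negate
  λ: 170 + 47.99/60 = 170.7998333
  W → negative
Point 3:
  Latitude: 36 + 54/60 + 50.1/3600 = 36.9139167
  hemisphere S, so the sign is −
  Lon: 78° + 28/60 + 31.1/3600 = 78 + 0.466667 + 0.008639 = 78.4753056
  hemisphere W, so the sign is −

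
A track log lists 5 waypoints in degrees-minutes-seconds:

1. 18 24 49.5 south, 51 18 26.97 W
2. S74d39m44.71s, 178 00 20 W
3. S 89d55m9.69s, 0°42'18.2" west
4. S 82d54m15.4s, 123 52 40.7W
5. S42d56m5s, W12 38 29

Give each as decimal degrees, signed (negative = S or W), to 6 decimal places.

1. -18.413750, -51.307492
2. -74.662419, -178.005556
3. -89.919358, -0.705056
4. -82.904278, -123.877972
5. -42.934722, -12.641389

Point 1:
  Latitude: 18° + 24/60 + 49.5/3600 = 18 + 0.400000 + 0.013750 = 18.4137500
  S → negative
  Lon: 18′ + 26.97″ = 18.44950′; 51 + 18.44950/60 = 51.3074917
  W → negative
Point 2:
  Latitude: 74 + 39/60 + 44.71/3600 = 74.6624194
  hemisphere S, so the sign is −
  Longitude: 178 + 0/60 + 20/3600 = 178.0055556
  W ⇒ negate
Point 3:
  φ: 55′ + 9.69″ = 55.16150′; 89 + 55.16150/60 = 89.9193583
  S ⇒ negate
  λ: 0 + 42/60 + 18.2/3600 = 0.7050556
  hemisphere W, so the sign is −
Point 4:
  φ: 82 + 54/60 + 15.4/3600 = 82.9042778
  S → negative
  λ: 52′ + 40.7″ = 52.67833′; 123 + 52.67833/60 = 123.8779722
  W ⇒ negate
Point 5:
  Latitude: 42 + 56/60 + 5/3600 = 42.9347222
  S ⇒ negate
  Longitude: 12 + 38/60 + 29/3600 = 12.6413889
  W ⇒ negate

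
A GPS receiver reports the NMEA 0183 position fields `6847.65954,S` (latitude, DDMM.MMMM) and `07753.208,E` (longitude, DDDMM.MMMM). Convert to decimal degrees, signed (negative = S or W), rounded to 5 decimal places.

Lat: degrees = first 2 digits = 68, minutes = 47.65954; 68 + 47.65954/60 = 68.794326
hemisphere S, so the sign is −
λ: degrees = first 3 digits = 77, minutes = 53.208; 77 + 53.208/60 = 77.886800
E ⇒ keep positive

-68.79433, 77.88680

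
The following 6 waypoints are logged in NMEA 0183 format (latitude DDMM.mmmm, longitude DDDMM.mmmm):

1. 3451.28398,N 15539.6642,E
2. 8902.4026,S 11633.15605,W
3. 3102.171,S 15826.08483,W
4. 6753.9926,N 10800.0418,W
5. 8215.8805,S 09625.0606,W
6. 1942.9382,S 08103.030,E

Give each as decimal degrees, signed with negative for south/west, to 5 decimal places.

1. 34.85473, 155.66107
2. -89.04004, -116.55260
3. -31.03618, -158.43475
4. 67.89988, -108.00070
5. -82.26468, -96.41768
6. -19.71564, 81.05050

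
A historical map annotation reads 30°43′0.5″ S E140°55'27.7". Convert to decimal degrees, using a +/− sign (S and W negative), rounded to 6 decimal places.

-30.716806, 140.924361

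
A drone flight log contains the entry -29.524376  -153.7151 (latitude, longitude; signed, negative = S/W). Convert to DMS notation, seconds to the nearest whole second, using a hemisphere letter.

29°31′28″ S, 153°42′54″ W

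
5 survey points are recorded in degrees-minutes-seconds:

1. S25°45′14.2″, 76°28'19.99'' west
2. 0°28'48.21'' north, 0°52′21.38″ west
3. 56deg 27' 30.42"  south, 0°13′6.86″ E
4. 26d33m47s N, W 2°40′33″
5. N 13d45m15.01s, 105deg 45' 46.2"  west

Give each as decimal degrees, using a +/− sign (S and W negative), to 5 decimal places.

1. -25.75394, -76.47222
2. 0.48006, -0.87261
3. -56.45845, 0.21857
4. 26.56306, -2.67583
5. 13.75417, -105.76283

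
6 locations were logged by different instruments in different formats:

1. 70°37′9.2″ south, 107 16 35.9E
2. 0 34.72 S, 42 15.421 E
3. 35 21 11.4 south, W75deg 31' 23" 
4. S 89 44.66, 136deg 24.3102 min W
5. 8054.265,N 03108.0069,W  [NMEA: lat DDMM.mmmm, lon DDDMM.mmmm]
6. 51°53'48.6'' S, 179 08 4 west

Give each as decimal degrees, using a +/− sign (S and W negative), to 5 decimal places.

Point 1:
  Lat: 37′ + 9.2″ = 37.15333′; 70 + 37.15333/60 = 70.619222
  S ⇒ negate
  λ: 107 + 16/60 + 35.9/3600 = 107.276639
  E → positive
Point 2:
  Lat: 34.72′ = 0.578667°; total 0.578667
  S → negative
  Longitude: 42 + 15.421/60 = 42.257017
  E → positive
Point 3:
  Lat: 21′ + 11.4″ = 21.19000′; 35 + 21.19000/60 = 35.353167
  S → negative
  λ: 75° + 31/60 + 23/3600 = 75 + 0.516667 + 0.006389 = 75.523056
  W ⇒ negate
Point 4:
  Latitude: 89 + 44.66/60 = 89.744333
  S ⇒ negate
  Longitude: 136 + 24.3102/60 = 136.405170
  W ⇒ negate
Point 5:
  φ: degrees = first 2 digits = 80, minutes = 54.265; 80 + 54.265/60 = 80.904417
  N → positive
  Longitude: degrees = first 3 digits = 31, minutes = 8.0069; 31 + 8.0069/60 = 31.133448
  W → negative
Point 6:
  φ: 51° + 53/60 + 48.6/3600 = 51 + 0.883333 + 0.013500 = 51.896833
  hemisphere S, so the sign is −
  λ: 179 + 8/60 + 4/3600 = 179.134444
  hemisphere W, so the sign is −

1. -70.61922, 107.27664
2. -0.57867, 42.25702
3. -35.35317, -75.52306
4. -89.74433, -136.40517
5. 80.90442, -31.13345
6. -51.89683, -179.13444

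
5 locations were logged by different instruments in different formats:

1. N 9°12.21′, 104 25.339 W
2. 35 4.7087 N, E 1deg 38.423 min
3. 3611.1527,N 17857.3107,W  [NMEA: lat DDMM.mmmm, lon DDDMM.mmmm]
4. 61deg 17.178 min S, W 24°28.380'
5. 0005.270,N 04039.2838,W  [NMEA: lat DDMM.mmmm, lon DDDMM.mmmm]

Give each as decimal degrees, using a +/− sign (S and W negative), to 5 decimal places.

1. 9.20350, -104.42232
2. 35.07848, 1.64038
3. 36.18588, -178.95518
4. -61.28630, -24.47300
5. 0.08783, -40.65473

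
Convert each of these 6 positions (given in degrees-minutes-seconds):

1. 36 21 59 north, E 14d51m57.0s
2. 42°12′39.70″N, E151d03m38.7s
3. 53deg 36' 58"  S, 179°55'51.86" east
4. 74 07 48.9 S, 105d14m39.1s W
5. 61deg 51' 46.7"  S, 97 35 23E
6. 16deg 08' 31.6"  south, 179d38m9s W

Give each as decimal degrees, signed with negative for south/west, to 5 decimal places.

1. 36.36639, 14.86583
2. 42.21103, 151.06075
3. -53.61611, 179.93107
4. -74.13025, -105.24419
5. -61.86297, 97.58972
6. -16.14211, -179.63583

Point 1:
  Lat: 21′ + 59″ = 21.98333′; 36 + 21.98333/60 = 36.366389
  N → positive
  Longitude: 14 + 51/60 + 57/3600 = 14.865833
  E → positive
Point 2:
  φ: 42° + 12/60 + 39.7/3600 = 42 + 0.200000 + 0.011028 = 42.211028
  N ⇒ keep positive
  Longitude: 3′ + 38.7″ = 3.64500′; 151 + 3.64500/60 = 151.060750
  E ⇒ keep positive
Point 3:
  φ: 36′ + 58″ = 36.96667′; 53 + 36.96667/60 = 53.616111
  S → negative
  λ: 55′ + 51.86″ = 55.86433′; 179 + 55.86433/60 = 179.931072
  E ⇒ keep positive
Point 4:
  Latitude: 74 + 7/60 + 48.9/3600 = 74.130250
  hemisphere S, so the sign is −
  Lon: 105° + 14/60 + 39.1/3600 = 105 + 0.233333 + 0.010861 = 105.244194
  W ⇒ negate
Point 5:
  Latitude: 51′ + 46.7″ = 51.77833′; 61 + 51.77833/60 = 61.862972
  hemisphere S, so the sign is −
  Lon: 97° + 35/60 + 23/3600 = 97 + 0.583333 + 0.006389 = 97.589722
  E → positive
Point 6:
  Latitude: 16° + 8/60 + 31.6/3600 = 16 + 0.133333 + 0.008778 = 16.142111
  hemisphere S, so the sign is −
  Longitude: 38′ + 9″ = 38.15000′; 179 + 38.15000/60 = 179.635833
  W ⇒ negate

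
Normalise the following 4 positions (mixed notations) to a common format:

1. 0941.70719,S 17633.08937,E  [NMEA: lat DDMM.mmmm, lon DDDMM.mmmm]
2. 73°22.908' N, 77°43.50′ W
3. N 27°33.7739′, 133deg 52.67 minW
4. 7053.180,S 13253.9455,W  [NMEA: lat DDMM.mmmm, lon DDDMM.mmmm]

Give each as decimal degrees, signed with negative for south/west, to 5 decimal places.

1. -9.69512, 176.55149
2. 73.38180, -77.72500
3. 27.56290, -133.87783
4. -70.88633, -132.89909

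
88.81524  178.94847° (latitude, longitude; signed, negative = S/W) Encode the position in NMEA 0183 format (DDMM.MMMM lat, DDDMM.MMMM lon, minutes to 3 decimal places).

Lat: 88° + 0.815240 × 60 = 88° 48.91440′
Longitude: fractional part 0.948470 → 56.90820 minutes

8848.914,N / 17856.908,E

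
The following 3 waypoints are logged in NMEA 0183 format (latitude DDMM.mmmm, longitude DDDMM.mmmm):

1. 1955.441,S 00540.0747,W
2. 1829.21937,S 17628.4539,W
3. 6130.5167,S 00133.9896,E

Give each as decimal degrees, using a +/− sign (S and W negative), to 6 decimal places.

Point 1:
  φ: degrees = first 2 digits = 19, minutes = 55.441; 19 + 55.441/60 = 19.9240167
  S → negative
  Lon: split at 3 digits → 005° and 40.0747′; 5 + 40.0747/60 = 5.6679117
  hemisphere W, so the sign is −
Point 2:
  Latitude: degrees = first 2 digits = 18, minutes = 29.21937; 18 + 29.21937/60 = 18.4869895
  hemisphere S, so the sign is −
  Longitude: degrees = first 3 digits = 176, minutes = 28.4539; 176 + 28.4539/60 = 176.4742317
  W ⇒ negate
Point 3:
  Latitude: degrees = first 2 digits = 61, minutes = 30.5167; 61 + 30.5167/60 = 61.5086117
  hemisphere S, so the sign is −
  λ: split at 3 digits → 001° and 33.9896′; 1 + 33.9896/60 = 1.5664933
  E ⇒ keep positive

1. -19.924017, -5.667912
2. -18.486990, -176.474232
3. -61.508612, 1.566493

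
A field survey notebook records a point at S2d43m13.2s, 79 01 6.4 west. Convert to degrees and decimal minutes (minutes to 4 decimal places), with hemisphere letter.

Latitude: 43 + 13.2/60 = 43.220000′
λ: 1 + 6.4/60 = 1.106667′

2° 43.2200′ S, 79° 1.1067′ W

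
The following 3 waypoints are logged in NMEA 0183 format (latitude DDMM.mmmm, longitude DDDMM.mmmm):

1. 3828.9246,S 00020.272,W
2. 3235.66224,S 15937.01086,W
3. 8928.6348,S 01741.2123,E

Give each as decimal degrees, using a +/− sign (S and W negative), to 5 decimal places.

1. -38.48208, -0.33787
2. -32.59437, -159.61685
3. -89.47725, 17.68687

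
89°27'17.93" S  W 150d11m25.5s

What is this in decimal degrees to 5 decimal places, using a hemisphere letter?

89.45498° S, 150.19042° W

φ: 89° + 27/60 + 17.93/3600 = 89 + 0.450000 + 0.004981 = 89.454981
Lon: 11′ + 25.5″ = 11.42500′; 150 + 11.42500/60 = 150.190417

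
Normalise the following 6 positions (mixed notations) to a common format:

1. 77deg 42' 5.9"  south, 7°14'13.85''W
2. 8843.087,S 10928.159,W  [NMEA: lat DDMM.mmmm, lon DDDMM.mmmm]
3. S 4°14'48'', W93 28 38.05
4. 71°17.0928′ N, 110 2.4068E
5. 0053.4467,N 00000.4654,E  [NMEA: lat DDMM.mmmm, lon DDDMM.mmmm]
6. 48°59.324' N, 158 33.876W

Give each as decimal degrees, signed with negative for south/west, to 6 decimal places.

Point 1:
  Lat: 77 + 42/60 + 5.9/3600 = 77.7016389
  S ⇒ negate
  Longitude: 7 + 14/60 + 13.85/3600 = 7.2371806
  hemisphere W, so the sign is −
Point 2:
  φ: degrees = first 2 digits = 88, minutes = 43.087; 88 + 43.087/60 = 88.7181167
  S → negative
  Longitude: degrees = first 3 digits = 109, minutes = 28.159; 109 + 28.159/60 = 109.4693167
  hemisphere W, so the sign is −
Point 3:
  φ: 14′ + 48″ = 14.80000′; 4 + 14.80000/60 = 4.2466667
  hemisphere S, so the sign is −
  λ: 93° + 28/60 + 38.05/3600 = 93 + 0.466667 + 0.010569 = 93.4772361
  W → negative
Point 4:
  Latitude: 17.0928′ = 0.284880°; total 71.2848800
  N ⇒ keep positive
  Lon: 2.4068′ = 0.040113°; total 110.0401133
  E ⇒ keep positive
Point 5:
  φ: split at 2 digits → 00° and 53.4467′; 0 + 53.4467/60 = 0.8907783
  N ⇒ keep positive
  Longitude: split at 3 digits → 000° and 0.4654′; 0 + 0.4654/60 = 0.0077567
  E ⇒ keep positive
Point 6:
  Lat: 59.324′ = 0.988733°; total 48.9887333
  N → positive
  λ: 33.876′ = 0.564600°; total 158.5646000
  W ⇒ negate

1. -77.701639, -7.237181
2. -88.718117, -109.469317
3. -4.246667, -93.477236
4. 71.284880, 110.040113
5. 0.890778, 0.007757
6. 48.988733, -158.564600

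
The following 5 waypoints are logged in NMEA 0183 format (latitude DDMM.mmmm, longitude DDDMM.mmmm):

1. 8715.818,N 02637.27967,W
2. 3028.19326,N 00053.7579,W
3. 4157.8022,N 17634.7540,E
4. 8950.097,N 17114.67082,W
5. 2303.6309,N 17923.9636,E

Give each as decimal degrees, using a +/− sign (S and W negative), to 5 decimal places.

Point 1:
  Lat: split at 2 digits → 87° and 15.818′; 87 + 15.818/60 = 87.263633
  N ⇒ keep positive
  λ: degrees = first 3 digits = 26, minutes = 37.27967; 26 + 37.27967/60 = 26.621328
  W ⇒ negate
Point 2:
  φ: degrees = first 2 digits = 30, minutes = 28.19326; 30 + 28.19326/60 = 30.469888
  N ⇒ keep positive
  Longitude: degrees = first 3 digits = 0, minutes = 53.7579; 0 + 53.7579/60 = 0.895965
  hemisphere W, so the sign is −
Point 3:
  Lat: split at 2 digits → 41° and 57.8022′; 41 + 57.8022/60 = 41.963370
  N → positive
  λ: degrees = first 3 digits = 176, minutes = 34.754; 176 + 34.754/60 = 176.579233
  E → positive
Point 4:
  Latitude: split at 2 digits → 89° and 50.097′; 89 + 50.097/60 = 89.834950
  N → positive
  λ: degrees = first 3 digits = 171, minutes = 14.67082; 171 + 14.67082/60 = 171.244514
  W ⇒ negate
Point 5:
  Latitude: degrees = first 2 digits = 23, minutes = 3.6309; 23 + 3.6309/60 = 23.060515
  N ⇒ keep positive
  Lon: split at 3 digits → 179° and 23.9636′; 179 + 23.9636/60 = 179.399393
  E ⇒ keep positive

1. 87.26363, -26.62133
2. 30.46989, -0.89597
3. 41.96337, 176.57923
4. 89.83495, -171.24451
5. 23.06052, 179.39939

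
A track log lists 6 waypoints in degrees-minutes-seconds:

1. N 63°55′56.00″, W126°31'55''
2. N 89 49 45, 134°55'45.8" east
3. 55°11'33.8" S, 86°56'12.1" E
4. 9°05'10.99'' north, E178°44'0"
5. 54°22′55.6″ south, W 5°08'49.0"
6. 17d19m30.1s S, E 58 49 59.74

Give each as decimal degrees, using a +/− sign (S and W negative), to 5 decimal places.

Point 1:
  Lat: 63° + 55/60 + 56/3600 = 63 + 0.916667 + 0.015556 = 63.932222
  N ⇒ keep positive
  Longitude: 31′ + 55″ = 31.91667′; 126 + 31.91667/60 = 126.531944
  W → negative
Point 2:
  Lat: 49′ + 45″ = 49.75000′; 89 + 49.75000/60 = 89.829167
  N ⇒ keep positive
  Lon: 55′ + 45.8″ = 55.76333′; 134 + 55.76333/60 = 134.929389
  E → positive
Point 3:
  Lat: 55° + 11/60 + 33.8/3600 = 55 + 0.183333 + 0.009389 = 55.192722
  S ⇒ negate
  λ: 86 + 56/60 + 12.1/3600 = 86.936694
  E ⇒ keep positive
Point 4:
  φ: 5′ + 10.99″ = 5.18317′; 9 + 5.18317/60 = 9.086386
  N ⇒ keep positive
  Lon: 178° + 44/60 + 0/3600 = 178 + 0.733333 + 0.000000 = 178.733333
  E ⇒ keep positive
Point 5:
  Latitude: 54° + 22/60 + 55.6/3600 = 54 + 0.366667 + 0.015444 = 54.382111
  S ⇒ negate
  Longitude: 8′ + 49″ = 8.81667′; 5 + 8.81667/60 = 5.146944
  hemisphere W, so the sign is −
Point 6:
  Latitude: 19′ + 30.1″ = 19.50167′; 17 + 19.50167/60 = 17.325028
  hemisphere S, so the sign is −
  Lon: 58 + 49/60 + 59.74/3600 = 58.833261
  E → positive

1. 63.93222, -126.53194
2. 89.82917, 134.92939
3. -55.19272, 86.93669
4. 9.08639, 178.73333
5. -54.38211, -5.14694
6. -17.32503, 58.83326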